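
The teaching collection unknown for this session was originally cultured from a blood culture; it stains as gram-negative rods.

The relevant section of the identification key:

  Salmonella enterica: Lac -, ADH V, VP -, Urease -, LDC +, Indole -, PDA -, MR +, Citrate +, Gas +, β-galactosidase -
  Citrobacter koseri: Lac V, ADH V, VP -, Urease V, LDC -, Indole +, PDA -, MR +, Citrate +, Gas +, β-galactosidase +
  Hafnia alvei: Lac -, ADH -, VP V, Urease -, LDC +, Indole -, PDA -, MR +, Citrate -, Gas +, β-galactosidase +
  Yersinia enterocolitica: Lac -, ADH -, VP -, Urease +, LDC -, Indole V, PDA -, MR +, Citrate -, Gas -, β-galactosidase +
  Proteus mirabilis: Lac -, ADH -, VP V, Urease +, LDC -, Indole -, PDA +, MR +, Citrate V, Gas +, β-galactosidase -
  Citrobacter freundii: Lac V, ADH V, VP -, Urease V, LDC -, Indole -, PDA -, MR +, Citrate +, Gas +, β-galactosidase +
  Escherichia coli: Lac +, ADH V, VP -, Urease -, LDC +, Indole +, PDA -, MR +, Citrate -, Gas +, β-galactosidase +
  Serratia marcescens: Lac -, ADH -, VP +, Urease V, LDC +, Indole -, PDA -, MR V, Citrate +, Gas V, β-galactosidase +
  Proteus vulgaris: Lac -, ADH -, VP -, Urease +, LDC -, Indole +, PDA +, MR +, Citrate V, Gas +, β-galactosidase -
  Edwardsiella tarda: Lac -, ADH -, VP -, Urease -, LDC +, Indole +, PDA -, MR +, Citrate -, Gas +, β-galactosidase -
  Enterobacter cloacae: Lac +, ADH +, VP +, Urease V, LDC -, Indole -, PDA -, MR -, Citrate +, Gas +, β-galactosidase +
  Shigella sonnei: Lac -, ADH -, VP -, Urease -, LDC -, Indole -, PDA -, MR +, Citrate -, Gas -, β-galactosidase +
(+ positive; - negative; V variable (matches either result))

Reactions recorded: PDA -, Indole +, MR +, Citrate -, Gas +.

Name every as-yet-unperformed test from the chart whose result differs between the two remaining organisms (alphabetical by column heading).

Lac, β-galactosidase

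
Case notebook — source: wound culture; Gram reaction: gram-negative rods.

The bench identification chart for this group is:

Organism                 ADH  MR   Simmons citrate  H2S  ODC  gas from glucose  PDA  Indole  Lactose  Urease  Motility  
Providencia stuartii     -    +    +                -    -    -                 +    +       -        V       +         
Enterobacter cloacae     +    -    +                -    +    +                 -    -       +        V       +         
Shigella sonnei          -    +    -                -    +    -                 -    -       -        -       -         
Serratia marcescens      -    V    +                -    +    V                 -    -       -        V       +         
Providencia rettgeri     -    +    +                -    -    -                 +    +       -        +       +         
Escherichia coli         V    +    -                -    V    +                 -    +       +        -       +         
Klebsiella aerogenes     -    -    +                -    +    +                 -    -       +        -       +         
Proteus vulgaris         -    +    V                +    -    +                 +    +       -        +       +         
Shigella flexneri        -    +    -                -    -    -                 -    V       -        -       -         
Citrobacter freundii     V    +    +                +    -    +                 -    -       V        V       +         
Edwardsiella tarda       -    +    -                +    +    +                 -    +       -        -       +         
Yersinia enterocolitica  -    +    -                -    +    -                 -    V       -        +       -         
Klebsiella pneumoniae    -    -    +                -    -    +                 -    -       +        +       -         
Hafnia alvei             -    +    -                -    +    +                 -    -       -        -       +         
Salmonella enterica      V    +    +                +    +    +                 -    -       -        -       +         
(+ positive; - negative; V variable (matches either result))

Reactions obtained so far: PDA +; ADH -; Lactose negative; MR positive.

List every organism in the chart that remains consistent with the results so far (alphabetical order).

Lactose -: excludes Enterobacter cloacae, Escherichia coli, Klebsiella aerogenes, Klebsiella pneumoniae — 11 left.
MR +: all 11 remaining candidates are consistent.
ADH -: all 11 remaining candidates are consistent.
PDA +: excludes 8 organisms — 3 left.

Proteus vulgaris, Providencia rettgeri, Providencia stuartii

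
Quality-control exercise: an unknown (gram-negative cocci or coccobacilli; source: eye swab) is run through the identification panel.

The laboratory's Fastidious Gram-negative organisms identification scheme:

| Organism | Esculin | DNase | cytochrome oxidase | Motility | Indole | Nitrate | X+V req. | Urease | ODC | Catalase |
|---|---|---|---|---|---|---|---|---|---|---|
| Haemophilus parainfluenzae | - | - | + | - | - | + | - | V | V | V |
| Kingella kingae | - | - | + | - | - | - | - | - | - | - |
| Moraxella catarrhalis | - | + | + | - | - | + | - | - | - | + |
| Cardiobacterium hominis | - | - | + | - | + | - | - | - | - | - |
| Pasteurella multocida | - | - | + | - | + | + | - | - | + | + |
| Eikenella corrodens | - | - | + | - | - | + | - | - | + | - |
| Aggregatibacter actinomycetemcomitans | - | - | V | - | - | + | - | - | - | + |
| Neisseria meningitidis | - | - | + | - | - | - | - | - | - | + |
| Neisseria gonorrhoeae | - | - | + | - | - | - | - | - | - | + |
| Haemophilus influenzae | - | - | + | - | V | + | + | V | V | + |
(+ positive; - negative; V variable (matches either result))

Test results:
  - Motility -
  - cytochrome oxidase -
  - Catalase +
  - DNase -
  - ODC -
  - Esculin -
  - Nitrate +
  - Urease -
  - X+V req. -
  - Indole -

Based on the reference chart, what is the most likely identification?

Aggregatibacter actinomycetemcomitans

X+V req. -: excludes Haemophilus influenzae — 9 left.
Motility -: all 9 remaining candidates are consistent.
Esculin -: all 9 remaining candidates are consistent.
DNase -: excludes Moraxella catarrhalis — 8 left.
Catalase +: excludes Kingella kingae, Cardiobacterium hominis, Eikenella corrodens — 5 left.
Nitrate +: excludes Neisseria meningitidis, Neisseria gonorrhoeae — 3 left.
ODC -: excludes Pasteurella multocida — 2 left.
cytochrome oxidase -: excludes Haemophilus parainfluenzae — 1 left.
Urease -: the one remaining candidate is consistent.
Indole -: the one remaining candidate is consistent.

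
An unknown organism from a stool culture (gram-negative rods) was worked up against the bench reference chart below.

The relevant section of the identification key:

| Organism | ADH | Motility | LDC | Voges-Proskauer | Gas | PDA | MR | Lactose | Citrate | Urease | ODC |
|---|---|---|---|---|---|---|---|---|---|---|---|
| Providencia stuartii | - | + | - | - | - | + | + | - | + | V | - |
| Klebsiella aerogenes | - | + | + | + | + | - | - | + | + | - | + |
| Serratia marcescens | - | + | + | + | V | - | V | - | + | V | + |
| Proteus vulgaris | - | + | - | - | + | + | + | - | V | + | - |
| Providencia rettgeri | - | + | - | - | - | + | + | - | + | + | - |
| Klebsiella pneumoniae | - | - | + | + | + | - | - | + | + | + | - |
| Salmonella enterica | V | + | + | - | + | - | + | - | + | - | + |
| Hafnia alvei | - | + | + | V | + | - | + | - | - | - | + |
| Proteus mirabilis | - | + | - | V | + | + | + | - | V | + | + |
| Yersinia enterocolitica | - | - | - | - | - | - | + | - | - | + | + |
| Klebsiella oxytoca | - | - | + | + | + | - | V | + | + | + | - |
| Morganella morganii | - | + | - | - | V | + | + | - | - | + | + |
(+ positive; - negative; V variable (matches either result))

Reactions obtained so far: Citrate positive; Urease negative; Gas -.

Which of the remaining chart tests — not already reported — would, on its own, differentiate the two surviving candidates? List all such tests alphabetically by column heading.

Gas -: excludes 7 organisms — 5 left.
Citrate +: excludes Yersinia enterocolitica, Morganella morganii — 3 left.
Urease -: excludes Providencia rettgeri — 2 left.
Two candidates remain: Providencia stuartii and Serratia marcescens.
  ADH: - vs - — same for both, does not separate.
  Motility: + vs + — same for both, does not separate.
  LDC: Providencia stuartii -, Serratia marcescens + — discriminates.
  Voges-Proskauer: Providencia stuartii -, Serratia marcescens + — discriminates.
  PDA: Providencia stuartii +, Serratia marcescens - — discriminates.
  MR: + vs V — variable for at least one, does not separate.
  Lactose: - vs - — same for both, does not separate.
  ODC: Providencia stuartii -, Serratia marcescens + — discriminates.

LDC, ODC, PDA, Voges-Proskauer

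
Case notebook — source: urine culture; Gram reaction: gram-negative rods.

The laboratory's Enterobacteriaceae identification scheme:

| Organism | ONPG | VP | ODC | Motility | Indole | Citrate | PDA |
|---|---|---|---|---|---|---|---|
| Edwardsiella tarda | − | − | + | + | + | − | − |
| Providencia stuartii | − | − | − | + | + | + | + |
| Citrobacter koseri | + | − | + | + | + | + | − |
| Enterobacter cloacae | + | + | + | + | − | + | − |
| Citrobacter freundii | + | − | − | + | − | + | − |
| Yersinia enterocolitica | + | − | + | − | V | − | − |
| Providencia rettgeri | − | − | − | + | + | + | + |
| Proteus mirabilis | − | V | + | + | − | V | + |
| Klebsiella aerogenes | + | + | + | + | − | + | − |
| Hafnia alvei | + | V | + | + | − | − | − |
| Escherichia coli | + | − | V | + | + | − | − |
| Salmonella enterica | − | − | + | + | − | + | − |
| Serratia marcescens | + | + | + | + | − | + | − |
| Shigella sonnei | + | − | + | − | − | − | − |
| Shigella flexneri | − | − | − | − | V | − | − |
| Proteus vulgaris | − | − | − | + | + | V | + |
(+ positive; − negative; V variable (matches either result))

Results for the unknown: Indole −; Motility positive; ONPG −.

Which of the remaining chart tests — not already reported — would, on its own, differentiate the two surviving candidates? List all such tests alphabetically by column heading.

PDA

Motility +: excludes Yersinia enterocolitica, Shigella sonnei, Shigella flexneri — 13 left.
ONPG −: excludes 7 organisms — 6 left.
Indole −: excludes Edwardsiella tarda, Providencia stuartii, Providencia rettgeri, Proteus vulgaris — 2 left.
Two candidates remain: Proteus mirabilis and Salmonella enterica.
  VP: V vs − — variable for at least one, does not separate.
  ODC: + vs + — same for both, does not separate.
  Citrate: V vs + — variable for at least one, does not separate.
  PDA: Proteus mirabilis +, Salmonella enterica − — discriminates.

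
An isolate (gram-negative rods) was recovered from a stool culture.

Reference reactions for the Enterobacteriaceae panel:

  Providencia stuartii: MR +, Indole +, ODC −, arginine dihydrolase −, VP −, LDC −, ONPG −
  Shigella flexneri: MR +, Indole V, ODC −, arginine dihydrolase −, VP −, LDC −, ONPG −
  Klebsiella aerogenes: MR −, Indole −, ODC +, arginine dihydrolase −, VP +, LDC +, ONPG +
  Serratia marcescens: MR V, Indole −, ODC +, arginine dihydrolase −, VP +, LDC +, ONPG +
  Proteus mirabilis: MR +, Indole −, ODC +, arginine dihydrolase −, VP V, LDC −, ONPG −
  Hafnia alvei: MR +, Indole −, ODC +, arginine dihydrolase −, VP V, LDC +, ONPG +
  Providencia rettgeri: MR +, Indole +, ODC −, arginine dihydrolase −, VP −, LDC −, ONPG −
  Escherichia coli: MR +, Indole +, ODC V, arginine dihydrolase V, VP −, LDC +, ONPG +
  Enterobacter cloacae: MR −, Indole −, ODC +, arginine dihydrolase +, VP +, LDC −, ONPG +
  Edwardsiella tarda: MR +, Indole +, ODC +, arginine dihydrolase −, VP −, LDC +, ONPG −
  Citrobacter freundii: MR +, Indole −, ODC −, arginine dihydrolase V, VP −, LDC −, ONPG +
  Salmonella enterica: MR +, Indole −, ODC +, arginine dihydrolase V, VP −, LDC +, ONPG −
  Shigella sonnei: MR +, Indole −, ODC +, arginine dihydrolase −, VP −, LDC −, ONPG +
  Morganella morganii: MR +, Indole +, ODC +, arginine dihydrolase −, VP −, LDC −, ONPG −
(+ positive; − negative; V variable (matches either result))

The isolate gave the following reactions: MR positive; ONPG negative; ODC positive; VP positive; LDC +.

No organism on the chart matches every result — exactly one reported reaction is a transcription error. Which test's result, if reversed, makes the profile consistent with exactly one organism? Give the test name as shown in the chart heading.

LDC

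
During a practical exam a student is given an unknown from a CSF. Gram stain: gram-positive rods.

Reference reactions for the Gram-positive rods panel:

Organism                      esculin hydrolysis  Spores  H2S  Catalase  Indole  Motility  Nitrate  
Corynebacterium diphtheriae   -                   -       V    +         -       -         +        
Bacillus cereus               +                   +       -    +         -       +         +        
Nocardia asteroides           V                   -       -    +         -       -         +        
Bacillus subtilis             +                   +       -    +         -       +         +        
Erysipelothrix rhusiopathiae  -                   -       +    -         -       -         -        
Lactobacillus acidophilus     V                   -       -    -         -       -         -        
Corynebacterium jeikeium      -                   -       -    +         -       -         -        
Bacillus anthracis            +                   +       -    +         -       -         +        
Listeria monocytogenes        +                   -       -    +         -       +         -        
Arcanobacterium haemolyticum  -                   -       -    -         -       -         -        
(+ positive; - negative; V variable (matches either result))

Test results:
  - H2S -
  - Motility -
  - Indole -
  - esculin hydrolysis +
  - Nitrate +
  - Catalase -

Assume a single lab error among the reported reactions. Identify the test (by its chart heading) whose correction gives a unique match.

Nitrate

As reported, no row in the chart matches all 6 reactions.
Reversing H2S → still no organism matches.
Reversing Nitrate (to -) → unique match: Lactobacillus acidophilus.
Reversing Catalase → 2 organisms match (not unique).
Reversing Motility → still no organism matches.
Reversing Indole → still no organism matches.
Reversing esculin hydrolysis → still no organism matches.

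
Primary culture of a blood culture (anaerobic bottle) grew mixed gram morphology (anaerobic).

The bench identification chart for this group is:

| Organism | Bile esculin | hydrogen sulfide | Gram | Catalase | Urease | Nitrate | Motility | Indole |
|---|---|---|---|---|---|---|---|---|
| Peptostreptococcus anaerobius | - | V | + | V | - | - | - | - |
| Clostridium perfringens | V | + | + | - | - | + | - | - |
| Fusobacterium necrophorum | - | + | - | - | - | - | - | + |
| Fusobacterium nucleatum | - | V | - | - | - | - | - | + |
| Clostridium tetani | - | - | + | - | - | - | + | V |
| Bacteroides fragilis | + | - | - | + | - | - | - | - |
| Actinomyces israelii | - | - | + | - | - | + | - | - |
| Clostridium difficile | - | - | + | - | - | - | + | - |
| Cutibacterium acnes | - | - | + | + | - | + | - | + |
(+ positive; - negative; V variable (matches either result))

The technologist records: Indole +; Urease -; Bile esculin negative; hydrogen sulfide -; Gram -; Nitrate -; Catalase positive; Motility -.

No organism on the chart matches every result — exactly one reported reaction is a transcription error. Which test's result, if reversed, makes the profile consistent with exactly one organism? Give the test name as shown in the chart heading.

As reported, no row in the chart matches all 8 reactions.
Reversing Indole → still no organism matches.
Reversing Bile esculin → still no organism matches.
Reversing Gram → still no organism matches.
Reversing hydrogen sulfide → still no organism matches.
Reversing Urease → still no organism matches.
Reversing Motility → still no organism matches.
Reversing Catalase (to -) → unique match: Fusobacterium nucleatum.
Reversing Nitrate → still no organism matches.

Catalase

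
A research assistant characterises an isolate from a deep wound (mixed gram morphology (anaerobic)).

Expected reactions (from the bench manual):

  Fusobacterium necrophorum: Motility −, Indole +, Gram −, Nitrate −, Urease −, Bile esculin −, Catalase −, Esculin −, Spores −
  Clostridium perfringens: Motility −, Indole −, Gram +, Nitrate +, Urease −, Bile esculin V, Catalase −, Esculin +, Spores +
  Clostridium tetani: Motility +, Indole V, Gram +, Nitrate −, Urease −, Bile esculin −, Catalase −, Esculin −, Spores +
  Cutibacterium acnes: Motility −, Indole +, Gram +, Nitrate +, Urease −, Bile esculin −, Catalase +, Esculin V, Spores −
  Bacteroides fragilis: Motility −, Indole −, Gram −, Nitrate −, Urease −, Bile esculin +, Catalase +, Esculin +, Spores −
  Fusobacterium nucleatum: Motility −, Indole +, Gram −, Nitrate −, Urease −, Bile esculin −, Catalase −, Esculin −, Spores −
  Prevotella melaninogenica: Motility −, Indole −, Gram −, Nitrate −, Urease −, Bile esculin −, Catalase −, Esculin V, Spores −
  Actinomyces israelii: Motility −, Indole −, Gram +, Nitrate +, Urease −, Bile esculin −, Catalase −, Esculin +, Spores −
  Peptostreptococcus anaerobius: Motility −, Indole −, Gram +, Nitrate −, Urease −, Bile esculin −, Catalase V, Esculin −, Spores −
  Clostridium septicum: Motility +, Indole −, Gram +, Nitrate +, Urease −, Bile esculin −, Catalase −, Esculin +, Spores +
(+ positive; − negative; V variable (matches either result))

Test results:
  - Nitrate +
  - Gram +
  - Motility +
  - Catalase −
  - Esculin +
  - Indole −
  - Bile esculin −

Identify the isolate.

Clostridium septicum

Indole −: excludes Fusobacterium necrophorum, Cutibacterium acnes, Fusobacterium nucleatum — 7 left.
Bile esculin −: excludes Bacteroides fragilis — 6 left.
Motility +: excludes Clostridium perfringens, Prevotella melaninogenica, Actinomyces israelii, Peptostreptococcus anaerobius — 2 left.
Catalase −: all 2 remaining candidates are consistent.
Esculin +: excludes Clostridium tetani — 1 left.
Gram +: the one remaining candidate is consistent.
Nitrate +: the one remaining candidate is consistent.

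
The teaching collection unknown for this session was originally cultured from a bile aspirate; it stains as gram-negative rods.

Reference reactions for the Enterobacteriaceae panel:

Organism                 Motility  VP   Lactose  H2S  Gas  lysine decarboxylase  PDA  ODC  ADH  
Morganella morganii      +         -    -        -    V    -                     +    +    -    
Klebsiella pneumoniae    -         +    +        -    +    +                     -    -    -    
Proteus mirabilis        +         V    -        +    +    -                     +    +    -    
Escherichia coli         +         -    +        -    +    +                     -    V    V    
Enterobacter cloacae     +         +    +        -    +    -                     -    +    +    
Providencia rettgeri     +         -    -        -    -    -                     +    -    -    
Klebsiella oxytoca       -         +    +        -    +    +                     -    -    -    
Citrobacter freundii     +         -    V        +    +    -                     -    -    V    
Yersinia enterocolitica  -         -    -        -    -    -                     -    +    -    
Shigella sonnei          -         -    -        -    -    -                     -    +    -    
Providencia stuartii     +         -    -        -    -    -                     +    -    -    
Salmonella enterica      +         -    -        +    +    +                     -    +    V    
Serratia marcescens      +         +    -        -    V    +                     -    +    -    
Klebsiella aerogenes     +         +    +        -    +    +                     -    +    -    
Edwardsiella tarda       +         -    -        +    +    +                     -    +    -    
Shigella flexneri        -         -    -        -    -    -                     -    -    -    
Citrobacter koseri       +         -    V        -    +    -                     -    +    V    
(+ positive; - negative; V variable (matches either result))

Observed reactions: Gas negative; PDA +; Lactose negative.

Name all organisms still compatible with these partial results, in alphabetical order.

Lactose -: excludes 5 organisms — 12 left.
Gas -: excludes 5 organisms — 7 left.
PDA +: excludes Yersinia enterocolitica, Shigella sonnei, Serratia marcescens, Shigella flexneri — 3 left.

Morganella morganii, Providencia rettgeri, Providencia stuartii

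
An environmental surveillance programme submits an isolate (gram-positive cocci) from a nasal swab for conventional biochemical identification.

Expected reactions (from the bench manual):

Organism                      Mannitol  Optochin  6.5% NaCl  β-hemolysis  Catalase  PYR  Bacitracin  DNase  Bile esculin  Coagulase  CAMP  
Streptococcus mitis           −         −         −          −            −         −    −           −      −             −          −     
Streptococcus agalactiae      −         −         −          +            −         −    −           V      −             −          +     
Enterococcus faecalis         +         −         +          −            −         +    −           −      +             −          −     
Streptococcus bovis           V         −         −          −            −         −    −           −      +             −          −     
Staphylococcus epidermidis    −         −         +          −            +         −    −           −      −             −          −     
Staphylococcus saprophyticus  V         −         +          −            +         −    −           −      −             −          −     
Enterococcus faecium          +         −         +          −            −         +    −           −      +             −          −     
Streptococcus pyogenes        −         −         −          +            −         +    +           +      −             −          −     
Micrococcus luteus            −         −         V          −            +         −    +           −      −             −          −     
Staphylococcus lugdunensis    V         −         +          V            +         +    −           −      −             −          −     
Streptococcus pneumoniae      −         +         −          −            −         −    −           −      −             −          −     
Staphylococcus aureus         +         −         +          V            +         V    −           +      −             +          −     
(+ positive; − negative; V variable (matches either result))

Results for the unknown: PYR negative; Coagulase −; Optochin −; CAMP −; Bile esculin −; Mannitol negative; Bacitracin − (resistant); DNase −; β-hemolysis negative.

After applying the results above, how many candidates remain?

Bacitracin −: excludes Streptococcus pyogenes, Micrococcus luteus — 10 left.
β-hemolysis −: excludes Streptococcus agalactiae — 9 left.
Mannitol −: excludes Enterococcus faecalis, Enterococcus faecium, Staphylococcus aureus — 6 left.
CAMP −: all 6 remaining candidates are consistent.
Bile esculin −: excludes Streptococcus bovis — 5 left.
Optochin −: excludes Streptococcus pneumoniae — 4 left.
Coagulase −: all 4 remaining candidates are consistent.
DNase −: all 4 remaining candidates are consistent.
PYR −: excludes Staphylococcus lugdunensis — 3 left.
Still consistent: Staphylococcus epidermidis, Staphylococcus saprophyticus, Streptococcus mitis.

3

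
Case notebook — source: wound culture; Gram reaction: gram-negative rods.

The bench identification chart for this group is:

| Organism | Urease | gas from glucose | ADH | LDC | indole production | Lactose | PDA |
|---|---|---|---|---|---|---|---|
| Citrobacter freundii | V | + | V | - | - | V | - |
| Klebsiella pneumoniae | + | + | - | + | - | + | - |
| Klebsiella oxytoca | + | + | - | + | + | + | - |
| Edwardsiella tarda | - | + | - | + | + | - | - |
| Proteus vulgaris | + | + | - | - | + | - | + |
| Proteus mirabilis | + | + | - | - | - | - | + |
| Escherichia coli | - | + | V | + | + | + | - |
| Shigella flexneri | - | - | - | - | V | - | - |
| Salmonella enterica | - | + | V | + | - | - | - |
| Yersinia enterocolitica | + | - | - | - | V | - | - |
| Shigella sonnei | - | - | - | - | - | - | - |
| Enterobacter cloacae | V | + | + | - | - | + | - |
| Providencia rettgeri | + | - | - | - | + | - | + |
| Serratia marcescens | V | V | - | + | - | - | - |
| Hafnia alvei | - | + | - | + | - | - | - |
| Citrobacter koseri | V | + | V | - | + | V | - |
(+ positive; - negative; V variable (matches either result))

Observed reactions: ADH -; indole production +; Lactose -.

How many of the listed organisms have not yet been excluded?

indole production +: excludes 8 organisms — 8 left.
Lactose -: excludes Klebsiella oxytoca, Escherichia coli — 6 left.
ADH -: all 6 remaining candidates are consistent.
Still consistent: Citrobacter koseri, Edwardsiella tarda, Proteus vulgaris, Providencia rettgeri, Shigella flexneri, Yersinia enterocolitica.

6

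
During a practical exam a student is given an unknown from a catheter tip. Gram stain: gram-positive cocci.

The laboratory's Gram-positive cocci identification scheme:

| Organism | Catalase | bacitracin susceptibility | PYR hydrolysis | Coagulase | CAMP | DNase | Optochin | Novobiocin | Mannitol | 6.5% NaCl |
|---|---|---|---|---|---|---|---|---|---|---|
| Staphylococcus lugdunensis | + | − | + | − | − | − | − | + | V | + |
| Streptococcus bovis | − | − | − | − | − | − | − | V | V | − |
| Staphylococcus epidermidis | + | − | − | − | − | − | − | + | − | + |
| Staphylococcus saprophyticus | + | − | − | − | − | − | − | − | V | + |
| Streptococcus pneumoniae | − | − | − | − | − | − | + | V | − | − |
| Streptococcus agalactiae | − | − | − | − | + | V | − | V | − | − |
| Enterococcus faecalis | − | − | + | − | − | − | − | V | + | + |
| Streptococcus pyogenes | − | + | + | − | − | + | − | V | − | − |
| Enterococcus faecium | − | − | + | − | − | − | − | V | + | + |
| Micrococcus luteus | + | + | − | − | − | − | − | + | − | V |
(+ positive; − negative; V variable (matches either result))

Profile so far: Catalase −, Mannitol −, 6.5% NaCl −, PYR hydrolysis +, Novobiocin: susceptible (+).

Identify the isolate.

Streptococcus pyogenes

Novobiocin +: excludes Staphylococcus saprophyticus — 9 left.
6.5% NaCl −: excludes Staphylococcus lugdunensis, Staphylococcus epidermidis, Enterococcus faecalis, Enterococcus faecium — 5 left.
PYR hydrolysis +: excludes Streptococcus bovis, Streptococcus pneumoniae, Streptococcus agalactiae, Micrococcus luteus — 1 left.
Mannitol −: the one remaining candidate is consistent.
Catalase −: the one remaining candidate is consistent.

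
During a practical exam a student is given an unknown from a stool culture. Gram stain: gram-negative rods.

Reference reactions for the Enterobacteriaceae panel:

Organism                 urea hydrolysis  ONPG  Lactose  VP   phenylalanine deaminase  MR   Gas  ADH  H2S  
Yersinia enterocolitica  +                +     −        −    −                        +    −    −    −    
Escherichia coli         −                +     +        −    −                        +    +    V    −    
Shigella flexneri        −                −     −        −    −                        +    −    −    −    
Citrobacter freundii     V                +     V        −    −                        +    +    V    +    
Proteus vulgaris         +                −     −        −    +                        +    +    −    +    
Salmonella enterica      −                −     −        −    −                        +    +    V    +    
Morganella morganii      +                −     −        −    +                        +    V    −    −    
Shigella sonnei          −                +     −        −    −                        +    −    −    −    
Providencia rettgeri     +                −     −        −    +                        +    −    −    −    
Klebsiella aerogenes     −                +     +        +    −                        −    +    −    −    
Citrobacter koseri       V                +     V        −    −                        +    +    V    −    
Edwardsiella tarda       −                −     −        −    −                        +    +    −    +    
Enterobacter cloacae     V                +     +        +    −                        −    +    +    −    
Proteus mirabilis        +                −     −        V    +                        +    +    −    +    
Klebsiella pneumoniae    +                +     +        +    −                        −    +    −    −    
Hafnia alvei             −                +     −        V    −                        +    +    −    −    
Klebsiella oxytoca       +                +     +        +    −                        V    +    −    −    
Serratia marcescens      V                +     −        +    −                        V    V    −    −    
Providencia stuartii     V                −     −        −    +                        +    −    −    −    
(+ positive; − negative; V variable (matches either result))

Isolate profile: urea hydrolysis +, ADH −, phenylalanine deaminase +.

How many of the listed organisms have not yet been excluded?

5

urea hydrolysis +: excludes 7 organisms — 12 left.
ADH −: excludes Enterobacter cloacae — 11 left.
phenylalanine deaminase +: excludes 6 organisms — 5 left.
Still consistent: Morganella morganii, Proteus mirabilis, Proteus vulgaris, Providencia rettgeri, Providencia stuartii.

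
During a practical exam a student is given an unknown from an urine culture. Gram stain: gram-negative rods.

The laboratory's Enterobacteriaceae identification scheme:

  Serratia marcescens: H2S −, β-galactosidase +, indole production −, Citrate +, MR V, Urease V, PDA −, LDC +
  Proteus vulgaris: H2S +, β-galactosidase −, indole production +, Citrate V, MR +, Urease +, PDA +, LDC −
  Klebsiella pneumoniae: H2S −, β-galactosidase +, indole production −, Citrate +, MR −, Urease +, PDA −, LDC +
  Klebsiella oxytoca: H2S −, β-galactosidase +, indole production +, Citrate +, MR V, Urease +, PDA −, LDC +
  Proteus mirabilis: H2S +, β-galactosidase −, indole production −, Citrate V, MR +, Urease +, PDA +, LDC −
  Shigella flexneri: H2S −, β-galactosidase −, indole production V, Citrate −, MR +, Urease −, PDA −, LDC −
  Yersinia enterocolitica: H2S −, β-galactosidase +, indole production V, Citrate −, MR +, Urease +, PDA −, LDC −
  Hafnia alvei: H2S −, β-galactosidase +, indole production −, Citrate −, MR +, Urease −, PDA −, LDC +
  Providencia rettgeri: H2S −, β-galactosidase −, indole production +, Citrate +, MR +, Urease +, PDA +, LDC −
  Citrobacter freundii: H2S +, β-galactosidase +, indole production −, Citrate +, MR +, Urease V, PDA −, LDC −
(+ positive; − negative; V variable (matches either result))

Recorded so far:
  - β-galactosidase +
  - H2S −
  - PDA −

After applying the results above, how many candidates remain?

5

H2S −: excludes Proteus vulgaris, Proteus mirabilis, Citrobacter freundii — 7 left.
PDA −: excludes Providencia rettgeri — 6 left.
β-galactosidase +: excludes Shigella flexneri — 5 left.
Still consistent: Hafnia alvei, Klebsiella oxytoca, Klebsiella pneumoniae, Serratia marcescens, Yersinia enterocolitica.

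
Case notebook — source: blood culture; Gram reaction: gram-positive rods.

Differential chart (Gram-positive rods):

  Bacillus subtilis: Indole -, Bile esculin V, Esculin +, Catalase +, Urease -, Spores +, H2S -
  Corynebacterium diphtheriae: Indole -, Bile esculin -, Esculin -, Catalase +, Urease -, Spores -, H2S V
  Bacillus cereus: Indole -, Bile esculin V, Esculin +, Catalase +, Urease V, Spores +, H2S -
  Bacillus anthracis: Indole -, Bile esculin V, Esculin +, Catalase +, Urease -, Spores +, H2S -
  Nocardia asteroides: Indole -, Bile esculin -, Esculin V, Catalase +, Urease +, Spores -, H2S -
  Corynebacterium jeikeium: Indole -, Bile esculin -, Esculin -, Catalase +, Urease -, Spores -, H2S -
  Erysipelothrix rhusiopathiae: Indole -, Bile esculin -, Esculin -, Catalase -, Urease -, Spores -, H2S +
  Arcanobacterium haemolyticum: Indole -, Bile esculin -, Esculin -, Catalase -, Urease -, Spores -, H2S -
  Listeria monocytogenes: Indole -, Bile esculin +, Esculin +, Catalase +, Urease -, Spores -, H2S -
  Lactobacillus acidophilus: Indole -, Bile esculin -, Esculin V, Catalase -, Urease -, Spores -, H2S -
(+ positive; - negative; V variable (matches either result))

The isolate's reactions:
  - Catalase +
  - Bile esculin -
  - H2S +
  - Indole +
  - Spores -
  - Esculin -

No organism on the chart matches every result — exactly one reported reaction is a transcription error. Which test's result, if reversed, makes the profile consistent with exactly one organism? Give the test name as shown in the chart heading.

Indole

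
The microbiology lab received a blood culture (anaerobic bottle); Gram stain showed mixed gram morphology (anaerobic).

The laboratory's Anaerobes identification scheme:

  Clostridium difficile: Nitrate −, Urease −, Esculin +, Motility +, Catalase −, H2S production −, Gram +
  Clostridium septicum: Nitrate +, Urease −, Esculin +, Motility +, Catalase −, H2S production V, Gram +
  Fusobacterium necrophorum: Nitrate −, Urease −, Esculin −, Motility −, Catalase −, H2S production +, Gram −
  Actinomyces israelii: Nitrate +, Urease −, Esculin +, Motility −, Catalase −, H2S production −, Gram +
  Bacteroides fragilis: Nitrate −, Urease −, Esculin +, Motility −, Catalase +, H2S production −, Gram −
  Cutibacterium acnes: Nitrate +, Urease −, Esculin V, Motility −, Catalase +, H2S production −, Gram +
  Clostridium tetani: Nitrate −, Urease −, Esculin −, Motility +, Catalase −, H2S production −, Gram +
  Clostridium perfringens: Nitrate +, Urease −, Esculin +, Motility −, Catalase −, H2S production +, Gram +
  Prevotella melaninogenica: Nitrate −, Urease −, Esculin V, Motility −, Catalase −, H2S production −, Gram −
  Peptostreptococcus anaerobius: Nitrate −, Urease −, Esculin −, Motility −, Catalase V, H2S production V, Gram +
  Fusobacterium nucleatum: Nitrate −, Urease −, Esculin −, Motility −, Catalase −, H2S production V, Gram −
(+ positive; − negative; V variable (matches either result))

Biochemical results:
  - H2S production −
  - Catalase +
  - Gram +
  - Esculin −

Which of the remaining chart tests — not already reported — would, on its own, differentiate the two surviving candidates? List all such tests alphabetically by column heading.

Gram +: excludes Fusobacterium necrophorum, Bacteroides fragilis, Prevotella melaninogenica, Fusobacterium nucleatum — 7 left.
Esculin −: excludes Clostridium difficile, Clostridium septicum, Actinomyces israelii, Clostridium perfringens — 3 left.
H2S production −: all 3 remaining candidates are consistent.
Catalase +: excludes Clostridium tetani — 2 left.
Two candidates remain: Cutibacterium acnes and Peptostreptococcus anaerobius.
  Nitrate: Cutibacterium acnes +, Peptostreptococcus anaerobius − — discriminates.
  Urease: − vs − — same for both, does not separate.
  Motility: − vs − — same for both, does not separate.

Nitrate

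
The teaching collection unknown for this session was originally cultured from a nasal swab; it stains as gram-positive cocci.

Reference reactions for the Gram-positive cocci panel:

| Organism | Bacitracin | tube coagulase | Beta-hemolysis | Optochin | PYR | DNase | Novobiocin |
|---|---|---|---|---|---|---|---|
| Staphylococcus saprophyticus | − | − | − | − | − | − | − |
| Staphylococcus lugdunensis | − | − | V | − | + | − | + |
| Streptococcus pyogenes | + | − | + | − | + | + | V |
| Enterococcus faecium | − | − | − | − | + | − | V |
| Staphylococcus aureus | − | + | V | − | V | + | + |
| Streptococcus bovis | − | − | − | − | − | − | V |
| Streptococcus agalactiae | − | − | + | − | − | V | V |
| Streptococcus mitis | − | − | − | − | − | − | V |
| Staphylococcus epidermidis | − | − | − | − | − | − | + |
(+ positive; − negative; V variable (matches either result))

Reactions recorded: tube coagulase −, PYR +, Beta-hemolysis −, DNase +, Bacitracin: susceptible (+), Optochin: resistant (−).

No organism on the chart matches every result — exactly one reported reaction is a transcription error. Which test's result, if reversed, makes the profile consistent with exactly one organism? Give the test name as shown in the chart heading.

As reported, no row in the chart matches all 6 reactions.
Reversing DNase → still no organism matches.
Reversing Bacitracin → still no organism matches.
Reversing Optochin → still no organism matches.
Reversing tube coagulase → still no organism matches.
Reversing Beta-hemolysis (to +) → unique match: Streptococcus pyogenes.
Reversing PYR → still no organism matches.

Beta-hemolysis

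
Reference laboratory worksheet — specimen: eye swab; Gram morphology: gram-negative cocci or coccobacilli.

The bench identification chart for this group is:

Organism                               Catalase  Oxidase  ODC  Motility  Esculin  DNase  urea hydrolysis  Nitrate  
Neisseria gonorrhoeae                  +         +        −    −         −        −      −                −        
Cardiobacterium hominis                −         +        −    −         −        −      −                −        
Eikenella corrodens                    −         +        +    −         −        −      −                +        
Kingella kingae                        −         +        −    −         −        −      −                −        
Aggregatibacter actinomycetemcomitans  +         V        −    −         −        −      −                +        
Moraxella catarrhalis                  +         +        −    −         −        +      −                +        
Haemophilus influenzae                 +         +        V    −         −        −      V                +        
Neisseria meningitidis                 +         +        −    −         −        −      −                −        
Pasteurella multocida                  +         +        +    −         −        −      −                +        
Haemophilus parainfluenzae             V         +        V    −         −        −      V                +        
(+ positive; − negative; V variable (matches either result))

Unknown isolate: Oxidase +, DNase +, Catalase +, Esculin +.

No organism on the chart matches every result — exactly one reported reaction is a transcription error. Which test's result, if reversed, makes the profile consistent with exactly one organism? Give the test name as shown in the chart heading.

As reported, no row in the chart matches all 4 reactions.
Reversing Esculin (to −) → unique match: Moraxella catarrhalis.
Reversing Catalase → still no organism matches.
Reversing DNase → still no organism matches.
Reversing Oxidase → still no organism matches.

Esculin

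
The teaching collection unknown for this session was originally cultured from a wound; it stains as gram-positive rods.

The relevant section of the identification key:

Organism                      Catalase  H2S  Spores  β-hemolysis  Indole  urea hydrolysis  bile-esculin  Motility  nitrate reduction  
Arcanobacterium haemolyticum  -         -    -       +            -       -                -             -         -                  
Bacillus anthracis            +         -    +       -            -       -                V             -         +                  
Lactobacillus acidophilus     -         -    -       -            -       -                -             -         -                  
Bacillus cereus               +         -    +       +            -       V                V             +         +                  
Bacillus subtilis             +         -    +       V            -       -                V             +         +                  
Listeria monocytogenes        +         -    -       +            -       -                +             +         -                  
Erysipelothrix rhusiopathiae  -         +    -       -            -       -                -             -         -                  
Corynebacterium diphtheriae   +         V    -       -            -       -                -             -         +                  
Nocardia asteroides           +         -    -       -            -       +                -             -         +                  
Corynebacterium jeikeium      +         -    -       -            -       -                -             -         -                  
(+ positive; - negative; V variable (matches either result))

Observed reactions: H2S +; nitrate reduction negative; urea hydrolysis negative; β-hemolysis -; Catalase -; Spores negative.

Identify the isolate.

Erysipelothrix rhusiopathiae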